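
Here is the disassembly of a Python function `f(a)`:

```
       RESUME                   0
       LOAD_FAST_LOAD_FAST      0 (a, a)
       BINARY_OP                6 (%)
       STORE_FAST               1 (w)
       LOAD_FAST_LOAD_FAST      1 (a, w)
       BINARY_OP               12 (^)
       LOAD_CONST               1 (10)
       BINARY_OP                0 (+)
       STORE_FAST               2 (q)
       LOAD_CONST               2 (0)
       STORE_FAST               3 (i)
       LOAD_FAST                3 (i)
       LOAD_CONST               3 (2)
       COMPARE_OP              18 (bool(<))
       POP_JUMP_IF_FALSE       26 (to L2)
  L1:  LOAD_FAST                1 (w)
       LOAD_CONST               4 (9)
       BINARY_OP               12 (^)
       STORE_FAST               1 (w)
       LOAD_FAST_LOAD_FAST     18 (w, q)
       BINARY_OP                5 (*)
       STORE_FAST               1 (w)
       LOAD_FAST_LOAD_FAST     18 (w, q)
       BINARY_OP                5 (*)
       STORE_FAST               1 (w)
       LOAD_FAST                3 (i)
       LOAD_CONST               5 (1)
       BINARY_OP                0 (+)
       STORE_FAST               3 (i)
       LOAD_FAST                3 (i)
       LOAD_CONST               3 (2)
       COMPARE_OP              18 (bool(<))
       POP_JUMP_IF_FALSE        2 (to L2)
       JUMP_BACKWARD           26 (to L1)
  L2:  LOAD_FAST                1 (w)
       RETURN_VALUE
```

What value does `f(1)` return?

LOAD_FAST_LOAD_FAST a,a → push 1,1. Stack: [1, 1]
BINARY_OP % → 1 % 1 = 0. Stack: [0]
STORE_FAST w → w=0. Stack: []
LOAD_FAST_LOAD_FAST a,w → push 1,0. Stack: [1, 0]
BINARY_OP ^ → 1 ^ 0 = 1. Stack: [1]
LOAD_CONST → push 10. Stack: [1, 10]
BINARY_OP + → 1 + 10 = 11. Stack: [11]
STORE_FAST q → q=11. Stack: []
LOAD_CONST → push 0. Stack: [0]
STORE_FAST i → i=0. Stack: []
LOAD_FAST i → push 0. Stack: [0]
LOAD_CONST → push 2. Stack: [0, 2]
COMPARE_OP bool(<) → 0 vs 2 = True. Stack: [True]
POP_JUMP_IF_FALSE → pop True; no jump. Stack: []
LOAD_FAST w → push 0. Stack: [0]
LOAD_CONST → push 9. Stack: [0, 9]
BINARY_OP ^ → 0 ^ 9 = 9. Stack: [9]
STORE_FAST w → w=9. Stack: []
LOAD_FAST_LOAD_FAST w,q → push 9,11. Stack: [9, 11]
BINARY_OP * → 9 * 11 = 99. Stack: [99]
STORE_FAST w → w=99. Stack: []
LOAD_FAST_LOAD_FAST w,q → push 99,11. Stack: [99, 11]
BINARY_OP * → 99 * 11 = 1089. Stack: [1089]
STORE_FAST w → w=1089. Stack: []
LOAD_FAST i → push 0. Stack: [0]
LOAD_CONST → push 1. Stack: [0, 1]
BINARY_OP + → 0 + 1 = 1. Stack: [1]
STORE_FAST i → i=1. Stack: []
LOAD_FAST i → push 1. Stack: [1]
LOAD_CONST → push 2. Stack: [1, 2]
COMPARE_OP bool(<) → 1 vs 2 = True. Stack: [True]
POP_JUMP_IF_FALSE → pop True; no jump. Stack: []
LOAD_FAST w → push 1089. Stack: [1089]
LOAD_CONST → push 9. Stack: [1089, 9]
BINARY_OP ^ → 1089 ^ 9 = 1096. Stack: [1096]
STORE_FAST w → w=1096. Stack: []
LOAD_FAST_LOAD_FAST w,q → push 1096,11. Stack: [1096, 11]
BINARY_OP * → 1096 * 11 = 12056. Stack: [12056]
STORE_FAST w → w=12056. Stack: []
LOAD_FAST_LOAD_FAST w,q → push 12056,11. Stack: [12056, 11]
BINARY_OP * → 12056 * 11 = 132616. Stack: [132616]
STORE_FAST w → w=132616. Stack: []
LOAD_FAST i → push 1. Stack: [1]
LOAD_CONST → push 1. Stack: [1, 1]
BINARY_OP + → 1 + 1 = 2. Stack: [2]
STORE_FAST i → i=2. Stack: []
LOAD_FAST i → push 2. Stack: [2]
LOAD_CONST → push 2. Stack: [2, 2]
COMPARE_OP bool(<) → 2 vs 2 = False. Stack: [False]
POP_JUMP_IF_FALSE → pop False; jump. Stack: []
LOAD_FAST w → push 132616. Stack: [132616]
RETURN_VALUE → return 132616.

132616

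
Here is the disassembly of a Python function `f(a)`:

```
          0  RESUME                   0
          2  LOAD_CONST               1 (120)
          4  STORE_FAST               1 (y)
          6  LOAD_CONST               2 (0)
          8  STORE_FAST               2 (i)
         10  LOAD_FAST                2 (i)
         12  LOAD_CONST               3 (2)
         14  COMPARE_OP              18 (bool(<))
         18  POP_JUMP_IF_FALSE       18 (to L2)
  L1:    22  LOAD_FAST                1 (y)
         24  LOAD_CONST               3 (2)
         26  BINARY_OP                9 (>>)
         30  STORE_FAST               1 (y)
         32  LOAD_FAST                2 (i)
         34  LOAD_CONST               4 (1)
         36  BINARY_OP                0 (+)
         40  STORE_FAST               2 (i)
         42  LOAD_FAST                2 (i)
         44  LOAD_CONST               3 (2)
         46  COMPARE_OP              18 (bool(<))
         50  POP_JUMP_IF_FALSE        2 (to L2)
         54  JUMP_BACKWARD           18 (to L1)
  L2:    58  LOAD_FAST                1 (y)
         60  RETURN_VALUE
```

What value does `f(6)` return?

LOAD_CONST → push 120. Stack: [120]
STORE_FAST y → y=120. Stack: []
LOAD_CONST → push 0. Stack: [0]
STORE_FAST i → i=0. Stack: []
LOAD_FAST i → push 0. Stack: [0]
LOAD_CONST → push 2. Stack: [0, 2]
COMPARE_OP bool(<) → 0 vs 2 = True. Stack: [True]
POP_JUMP_IF_FALSE → pop True; no jump. Stack: []
LOAD_FAST y → push 120. Stack: [120]
LOAD_CONST → push 2. Stack: [120, 2]
BINARY_OP >> → 120 >> 2 = 30. Stack: [30]
STORE_FAST y → y=30. Stack: []
LOAD_FAST i → push 0. Stack: [0]
LOAD_CONST → push 1. Stack: [0, 1]
BINARY_OP + → 0 + 1 = 1. Stack: [1]
STORE_FAST i → i=1. Stack: []
LOAD_FAST i → push 1. Stack: [1]
LOAD_CONST → push 2. Stack: [1, 2]
COMPARE_OP bool(<) → 1 vs 2 = True. Stack: [True]
POP_JUMP_IF_FALSE → pop True; no jump. Stack: []
LOAD_FAST y → push 30. Stack: [30]
LOAD_CONST → push 2. Stack: [30, 2]
BINARY_OP >> → 30 >> 2 = 7. Stack: [7]
STORE_FAST y → y=7. Stack: []
LOAD_FAST i → push 1. Stack: [1]
LOAD_CONST → push 1. Stack: [1, 1]
BINARY_OP + → 1 + 1 = 2. Stack: [2]
STORE_FAST i → i=2. Stack: []
LOAD_FAST i → push 2. Stack: [2]
LOAD_CONST → push 2. Stack: [2, 2]
COMPARE_OP bool(<) → 2 vs 2 = False. Stack: [False]
POP_JUMP_IF_FALSE → pop False; jump. Stack: []
LOAD_FAST y → push 7. Stack: [7]
RETURN_VALUE → return 7.

7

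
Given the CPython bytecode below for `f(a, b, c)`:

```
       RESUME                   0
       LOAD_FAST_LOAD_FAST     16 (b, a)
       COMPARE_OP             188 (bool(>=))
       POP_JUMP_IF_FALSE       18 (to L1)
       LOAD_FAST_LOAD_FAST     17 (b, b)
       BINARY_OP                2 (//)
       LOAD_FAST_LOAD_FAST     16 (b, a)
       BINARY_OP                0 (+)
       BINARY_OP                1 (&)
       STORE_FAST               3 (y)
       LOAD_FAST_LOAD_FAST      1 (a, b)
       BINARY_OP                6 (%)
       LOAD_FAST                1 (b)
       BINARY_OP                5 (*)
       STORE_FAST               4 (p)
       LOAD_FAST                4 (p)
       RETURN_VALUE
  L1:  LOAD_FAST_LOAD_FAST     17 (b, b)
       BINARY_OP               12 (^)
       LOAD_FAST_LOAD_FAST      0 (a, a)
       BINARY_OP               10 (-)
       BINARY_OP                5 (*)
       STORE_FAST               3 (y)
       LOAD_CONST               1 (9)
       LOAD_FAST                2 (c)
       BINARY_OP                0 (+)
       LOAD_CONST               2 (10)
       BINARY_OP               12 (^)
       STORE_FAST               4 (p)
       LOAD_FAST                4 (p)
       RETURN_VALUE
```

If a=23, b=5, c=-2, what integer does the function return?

13

LOAD_FAST_LOAD_FAST b,a → push 5,23. Stack: [5, 23]
COMPARE_OP bool(>=) → 5 vs 23 = False. Stack: [False]
POP_JUMP_IF_FALSE → pop False; jump. Stack: []
LOAD_FAST_LOAD_FAST b,b → push 5,5. Stack: [5, 5]
BINARY_OP ^ → 5 ^ 5 = 0. Stack: [0]
LOAD_FAST_LOAD_FAST a,a → push 23,23. Stack: [0, 23, 23]
BINARY_OP - → 23 - 23 = 0. Stack: [0, 0]
BINARY_OP * → 0 * 0 = 0. Stack: [0]
STORE_FAST y → y=0. Stack: []
LOAD_CONST → push 9. Stack: [9]
LOAD_FAST c → push -2. Stack: [9, -2]
BINARY_OP + → 9 + -2 = 7. Stack: [7]
LOAD_CONST → push 10. Stack: [7, 10]
BINARY_OP ^ → 7 ^ 10 = 13. Stack: [13]
STORE_FAST p → p=13. Stack: []
LOAD_FAST p → push 13. Stack: [13]
RETURN_VALUE → return 13.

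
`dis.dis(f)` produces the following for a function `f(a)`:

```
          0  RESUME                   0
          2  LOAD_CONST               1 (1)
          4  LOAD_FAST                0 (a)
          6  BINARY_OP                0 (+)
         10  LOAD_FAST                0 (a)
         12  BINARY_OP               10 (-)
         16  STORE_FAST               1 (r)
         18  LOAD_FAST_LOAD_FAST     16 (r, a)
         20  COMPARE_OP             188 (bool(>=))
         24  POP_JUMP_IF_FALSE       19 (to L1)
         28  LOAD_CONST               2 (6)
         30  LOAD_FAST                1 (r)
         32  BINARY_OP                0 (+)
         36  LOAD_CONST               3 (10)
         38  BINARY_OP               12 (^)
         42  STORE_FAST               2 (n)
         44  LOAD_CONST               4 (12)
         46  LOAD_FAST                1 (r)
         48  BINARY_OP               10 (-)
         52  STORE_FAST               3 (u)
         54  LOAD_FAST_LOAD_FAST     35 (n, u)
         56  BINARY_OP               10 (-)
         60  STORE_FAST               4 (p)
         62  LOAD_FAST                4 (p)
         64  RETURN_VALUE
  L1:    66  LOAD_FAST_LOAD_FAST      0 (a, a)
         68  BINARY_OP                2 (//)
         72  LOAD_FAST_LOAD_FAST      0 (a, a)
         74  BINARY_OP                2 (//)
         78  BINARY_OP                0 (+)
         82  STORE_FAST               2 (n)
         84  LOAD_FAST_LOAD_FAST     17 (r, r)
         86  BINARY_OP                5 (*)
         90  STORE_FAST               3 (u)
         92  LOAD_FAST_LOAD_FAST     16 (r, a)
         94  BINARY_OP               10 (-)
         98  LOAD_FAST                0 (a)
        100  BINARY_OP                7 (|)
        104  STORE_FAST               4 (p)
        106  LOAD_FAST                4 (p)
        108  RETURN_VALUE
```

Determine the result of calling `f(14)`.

LOAD_CONST → push 1. Stack: [1]
LOAD_FAST a → push 14. Stack: [1, 14]
BINARY_OP + → 1 + 14 = 15. Stack: [15]
LOAD_FAST a → push 14. Stack: [15, 14]
BINARY_OP - → 15 - 14 = 1. Stack: [1]
STORE_FAST r → r=1. Stack: []
LOAD_FAST_LOAD_FAST r,a → push 1,14. Stack: [1, 14]
COMPARE_OP bool(>=) → 1 vs 14 = False. Stack: [False]
POP_JUMP_IF_FALSE → pop False; jump. Stack: []
LOAD_FAST_LOAD_FAST a,a → push 14,14. Stack: [14, 14]
BINARY_OP // → 14 // 14 = 1. Stack: [1]
LOAD_FAST_LOAD_FAST a,a → push 14,14. Stack: [1, 14, 14]
BINARY_OP // → 14 // 14 = 1. Stack: [1, 1]
BINARY_OP + → 1 + 1 = 2. Stack: [2]
STORE_FAST n → n=2. Stack: []
LOAD_FAST_LOAD_FAST r,r → push 1,1. Stack: [1, 1]
BINARY_OP * → 1 * 1 = 1. Stack: [1]
STORE_FAST u → u=1. Stack: []
LOAD_FAST_LOAD_FAST r,a → push 1,14. Stack: [1, 14]
BINARY_OP - → 1 - 14 = -13. Stack: [-13]
LOAD_FAST a → push 14. Stack: [-13, 14]
BINARY_OP | → -13 | 14 = -1. Stack: [-1]
STORE_FAST p → p=-1. Stack: []
LOAD_FAST p → push -1. Stack: [-1]
RETURN_VALUE → return -1.

-1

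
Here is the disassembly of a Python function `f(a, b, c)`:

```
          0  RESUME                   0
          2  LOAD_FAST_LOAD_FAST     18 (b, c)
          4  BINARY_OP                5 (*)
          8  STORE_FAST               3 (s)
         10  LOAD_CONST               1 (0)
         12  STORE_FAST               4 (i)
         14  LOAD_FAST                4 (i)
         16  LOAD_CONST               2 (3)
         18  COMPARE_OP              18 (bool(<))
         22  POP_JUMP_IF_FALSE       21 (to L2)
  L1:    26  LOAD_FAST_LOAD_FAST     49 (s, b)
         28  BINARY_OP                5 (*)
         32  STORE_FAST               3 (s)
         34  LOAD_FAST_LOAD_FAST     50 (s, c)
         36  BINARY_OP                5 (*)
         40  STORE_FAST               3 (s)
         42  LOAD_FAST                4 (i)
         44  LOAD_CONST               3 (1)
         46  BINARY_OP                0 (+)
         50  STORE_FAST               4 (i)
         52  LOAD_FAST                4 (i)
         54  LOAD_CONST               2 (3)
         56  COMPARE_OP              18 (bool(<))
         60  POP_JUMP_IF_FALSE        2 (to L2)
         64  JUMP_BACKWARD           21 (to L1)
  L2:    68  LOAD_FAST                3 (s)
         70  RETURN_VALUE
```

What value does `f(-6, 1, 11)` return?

LOAD_FAST_LOAD_FAST b,c → push 1,11. Stack: [1, 11]
BINARY_OP * → 1 * 11 = 11. Stack: [11]
STORE_FAST s → s=11. Stack: []
LOAD_CONST → push 0. Stack: [0]
STORE_FAST i → i=0. Stack: []
LOAD_FAST i → push 0. Stack: [0]
LOAD_CONST → push 3. Stack: [0, 3]
COMPARE_OP bool(<) → 0 vs 3 = True. Stack: [True]
POP_JUMP_IF_FALSE → pop True; no jump. Stack: []
LOAD_FAST_LOAD_FAST s,b → push 11,1. Stack: [11, 1]
BINARY_OP * → 11 * 1 = 11. Stack: [11]
STORE_FAST s → s=11. Stack: []
LOAD_FAST_LOAD_FAST s,c → push 11,11. Stack: [11, 11]
BINARY_OP * → 11 * 11 = 121. Stack: [121]
STORE_FAST s → s=121. Stack: []
LOAD_FAST i → push 0. Stack: [0]
LOAD_CONST → push 1. Stack: [0, 1]
BINARY_OP + → 0 + 1 = 1. Stack: [1]
STORE_FAST i → i=1. Stack: []
LOAD_FAST i → push 1. Stack: [1]
LOAD_CONST → push 3. Stack: [1, 3]
COMPARE_OP bool(<) → 1 vs 3 = True. Stack: [True]
POP_JUMP_IF_FALSE → pop True; no jump. Stack: []
LOAD_FAST_LOAD_FAST s,b → push 121,1. Stack: [121, 1]
BINARY_OP * → 121 * 1 = 121. Stack: [121]
STORE_FAST s → s=121. Stack: []
LOAD_FAST_LOAD_FAST s,c → push 121,11. Stack: [121, 11]
BINARY_OP * → 121 * 11 = 1331. Stack: [1331]
STORE_FAST s → s=1331. Stack: []
LOAD_FAST i → push 1. Stack: [1]
LOAD_CONST → push 1. Stack: [1, 1]
BINARY_OP + → 1 + 1 = 2. Stack: [2]
STORE_FAST i → i=2. Stack: []
LOAD_FAST i → push 2. Stack: [2]
LOAD_CONST → push 3. Stack: [2, 3]
COMPARE_OP bool(<) → 2 vs 3 = True. Stack: [True]
POP_JUMP_IF_FALSE → pop True; no jump. Stack: []
LOAD_FAST_LOAD_FAST s,b → push 1331,1. Stack: [1331, 1]
BINARY_OP * → 1331 * 1 = 1331. Stack: [1331]
STORE_FAST s → s=1331. Stack: []
LOAD_FAST_LOAD_FAST s,c → push 1331,11. Stack: [1331, 11]
BINARY_OP * → 1331 * 11 = 14641. Stack: [14641]
STORE_FAST s → s=14641. Stack: []
LOAD_FAST i → push 2. Stack: [2]
LOAD_CONST → push 1. Stack: [2, 1]
BINARY_OP + → 2 + 1 = 3. Stack: [3]
STORE_FAST i → i=3. Stack: []
LOAD_FAST i → push 3. Stack: [3]
LOAD_CONST → push 3. Stack: [3, 3]
COMPARE_OP bool(<) → 3 vs 3 = False. Stack: [False]
POP_JUMP_IF_FALSE → pop False; jump. Stack: []
LOAD_FAST s → push 14641. Stack: [14641]
RETURN_VALUE → return 14641.

14641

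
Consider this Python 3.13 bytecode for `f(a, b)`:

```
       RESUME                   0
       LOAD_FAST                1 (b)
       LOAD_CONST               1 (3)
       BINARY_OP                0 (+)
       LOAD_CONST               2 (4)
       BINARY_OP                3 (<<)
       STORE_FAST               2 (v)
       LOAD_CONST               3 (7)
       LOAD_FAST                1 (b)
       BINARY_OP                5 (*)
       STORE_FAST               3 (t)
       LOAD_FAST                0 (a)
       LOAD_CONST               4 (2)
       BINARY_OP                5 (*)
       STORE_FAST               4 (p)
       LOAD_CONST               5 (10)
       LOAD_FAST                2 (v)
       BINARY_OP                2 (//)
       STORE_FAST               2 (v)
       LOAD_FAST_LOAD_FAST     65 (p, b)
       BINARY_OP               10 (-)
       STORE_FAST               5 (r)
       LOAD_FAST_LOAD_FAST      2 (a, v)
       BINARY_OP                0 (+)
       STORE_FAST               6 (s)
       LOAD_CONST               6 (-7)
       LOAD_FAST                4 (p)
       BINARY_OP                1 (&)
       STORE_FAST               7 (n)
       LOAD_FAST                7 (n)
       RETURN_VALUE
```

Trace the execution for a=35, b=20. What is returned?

64

LOAD_FAST b → push 20. Stack: [20]
LOAD_CONST → push 3. Stack: [20, 3]
BINARY_OP + → 20 + 3 = 23. Stack: [23]
LOAD_CONST → push 4. Stack: [23, 4]
BINARY_OP << → 23 << 4 = 368. Stack: [368]
STORE_FAST v → v=368. Stack: []
LOAD_CONST → push 7. Stack: [7]
LOAD_FAST b → push 20. Stack: [7, 20]
BINARY_OP * → 7 * 20 = 140. Stack: [140]
STORE_FAST t → t=140. Stack: []
LOAD_FAST a → push 35. Stack: [35]
LOAD_CONST → push 2. Stack: [35, 2]
BINARY_OP * → 35 * 2 = 70. Stack: [70]
STORE_FAST p → p=70. Stack: []
LOAD_CONST → push 10. Stack: [10]
LOAD_FAST v → push 368. Stack: [10, 368]
BINARY_OP // → 10 // 368 = 0. Stack: [0]
STORE_FAST v → v=0. Stack: []
LOAD_FAST_LOAD_FAST p,b → push 70,20. Stack: [70, 20]
BINARY_OP - → 70 - 20 = 50. Stack: [50]
STORE_FAST r → r=50. Stack: []
LOAD_FAST_LOAD_FAST a,v → push 35,0. Stack: [35, 0]
BINARY_OP + → 35 + 0 = 35. Stack: [35]
STORE_FAST s → s=35. Stack: []
LOAD_CONST → push -7. Stack: [-7]
LOAD_FAST p → push 70. Stack: [-7, 70]
BINARY_OP & → -7 & 70 = 64. Stack: [64]
STORE_FAST n → n=64. Stack: []
LOAD_FAST n → push 64. Stack: [64]
RETURN_VALUE → return 64.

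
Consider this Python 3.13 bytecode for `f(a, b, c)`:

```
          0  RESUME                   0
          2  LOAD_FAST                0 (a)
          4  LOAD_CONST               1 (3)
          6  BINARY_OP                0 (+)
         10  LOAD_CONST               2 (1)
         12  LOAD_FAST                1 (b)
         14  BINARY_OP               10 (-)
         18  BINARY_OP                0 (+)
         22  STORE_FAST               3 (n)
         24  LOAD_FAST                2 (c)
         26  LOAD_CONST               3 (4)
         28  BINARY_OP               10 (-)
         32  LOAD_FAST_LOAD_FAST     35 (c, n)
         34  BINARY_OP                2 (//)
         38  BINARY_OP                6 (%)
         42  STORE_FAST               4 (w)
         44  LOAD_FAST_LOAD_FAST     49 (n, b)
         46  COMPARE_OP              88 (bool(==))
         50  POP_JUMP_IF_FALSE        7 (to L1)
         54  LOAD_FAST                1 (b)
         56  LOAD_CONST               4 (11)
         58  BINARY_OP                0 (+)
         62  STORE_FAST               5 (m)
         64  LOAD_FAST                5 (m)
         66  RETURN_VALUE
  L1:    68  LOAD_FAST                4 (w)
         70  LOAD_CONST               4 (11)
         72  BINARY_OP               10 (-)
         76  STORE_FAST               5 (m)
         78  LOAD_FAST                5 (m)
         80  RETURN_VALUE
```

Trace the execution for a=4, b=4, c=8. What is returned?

LOAD_FAST a → push 4. Stack: [4]
LOAD_CONST → push 3. Stack: [4, 3]
BINARY_OP + → 4 + 3 = 7. Stack: [7]
LOAD_CONST → push 1. Stack: [7, 1]
LOAD_FAST b → push 4. Stack: [7, 1, 4]
BINARY_OP - → 1 - 4 = -3. Stack: [7, -3]
BINARY_OP + → 7 + -3 = 4. Stack: [4]
STORE_FAST n → n=4. Stack: []
LOAD_FAST c → push 8. Stack: [8]
LOAD_CONST → push 4. Stack: [8, 4]
BINARY_OP - → 8 - 4 = 4. Stack: [4]
LOAD_FAST_LOAD_FAST c,n → push 8,4. Stack: [4, 8, 4]
BINARY_OP // → 8 // 4 = 2. Stack: [4, 2]
BINARY_OP % → 4 % 2 = 0. Stack: [0]
STORE_FAST w → w=0. Stack: []
LOAD_FAST_LOAD_FAST n,b → push 4,4. Stack: [4, 4]
COMPARE_OP bool(==) → 4 vs 4 = True. Stack: [True]
POP_JUMP_IF_FALSE → pop True; no jump. Stack: []
LOAD_FAST b → push 4. Stack: [4]
LOAD_CONST → push 11. Stack: [4, 11]
BINARY_OP + → 4 + 11 = 15. Stack: [15]
STORE_FAST m → m=15. Stack: []
LOAD_FAST m → push 15. Stack: [15]
RETURN_VALUE → return 15.

15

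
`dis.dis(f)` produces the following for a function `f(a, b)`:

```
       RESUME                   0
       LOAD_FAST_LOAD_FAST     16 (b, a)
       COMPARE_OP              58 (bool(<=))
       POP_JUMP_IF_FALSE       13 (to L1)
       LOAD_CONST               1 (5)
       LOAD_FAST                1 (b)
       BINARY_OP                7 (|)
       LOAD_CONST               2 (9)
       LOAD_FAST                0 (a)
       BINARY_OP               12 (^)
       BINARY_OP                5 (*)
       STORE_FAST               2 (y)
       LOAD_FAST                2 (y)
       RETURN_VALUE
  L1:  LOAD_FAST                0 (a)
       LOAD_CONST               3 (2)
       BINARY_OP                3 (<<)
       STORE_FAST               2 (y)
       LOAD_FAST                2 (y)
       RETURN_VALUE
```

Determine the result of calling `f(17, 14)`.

360

LOAD_FAST_LOAD_FAST b,a → push 14,17. Stack: [14, 17]
COMPARE_OP bool(<=) → 14 vs 17 = True. Stack: [True]
POP_JUMP_IF_FALSE → pop True; no jump. Stack: []
LOAD_CONST → push 5. Stack: [5]
LOAD_FAST b → push 14. Stack: [5, 14]
BINARY_OP | → 5 | 14 = 15. Stack: [15]
LOAD_CONST → push 9. Stack: [15, 9]
LOAD_FAST a → push 17. Stack: [15, 9, 17]
BINARY_OP ^ → 9 ^ 17 = 24. Stack: [15, 24]
BINARY_OP * → 15 * 24 = 360. Stack: [360]
STORE_FAST y → y=360. Stack: []
LOAD_FAST y → push 360. Stack: [360]
RETURN_VALUE → return 360.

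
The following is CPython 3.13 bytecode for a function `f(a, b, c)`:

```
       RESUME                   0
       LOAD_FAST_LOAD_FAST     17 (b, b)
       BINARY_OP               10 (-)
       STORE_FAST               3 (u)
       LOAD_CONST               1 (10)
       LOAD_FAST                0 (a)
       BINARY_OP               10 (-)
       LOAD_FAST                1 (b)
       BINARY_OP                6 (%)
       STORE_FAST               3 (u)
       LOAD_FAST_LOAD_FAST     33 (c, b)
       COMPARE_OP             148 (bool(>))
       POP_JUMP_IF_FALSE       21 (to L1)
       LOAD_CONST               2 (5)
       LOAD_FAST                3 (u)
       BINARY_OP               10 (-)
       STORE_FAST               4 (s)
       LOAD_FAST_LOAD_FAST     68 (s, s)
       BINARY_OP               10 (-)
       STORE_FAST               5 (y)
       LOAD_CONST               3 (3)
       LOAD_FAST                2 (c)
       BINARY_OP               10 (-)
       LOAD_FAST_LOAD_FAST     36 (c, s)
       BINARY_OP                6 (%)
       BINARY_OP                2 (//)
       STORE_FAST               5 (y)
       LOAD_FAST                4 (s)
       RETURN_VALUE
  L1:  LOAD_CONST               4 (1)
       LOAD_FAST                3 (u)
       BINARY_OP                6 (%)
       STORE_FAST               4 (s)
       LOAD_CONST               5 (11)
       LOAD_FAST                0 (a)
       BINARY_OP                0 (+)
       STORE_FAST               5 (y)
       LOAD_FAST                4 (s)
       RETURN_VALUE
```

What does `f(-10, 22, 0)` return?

1

LOAD_FAST_LOAD_FAST b,b → push 22,22. Stack: [22, 22]
BINARY_OP - → 22 - 22 = 0. Stack: [0]
STORE_FAST u → u=0. Stack: []
LOAD_CONST → push 10. Stack: [10]
LOAD_FAST a → push -10. Stack: [10, -10]
BINARY_OP - → 10 - -10 = 20. Stack: [20]
LOAD_FAST b → push 22. Stack: [20, 22]
BINARY_OP % → 20 % 22 = 20. Stack: [20]
STORE_FAST u → u=20. Stack: []
LOAD_FAST_LOAD_FAST c,b → push 0,22. Stack: [0, 22]
COMPARE_OP bool(>) → 0 vs 22 = False. Stack: [False]
POP_JUMP_IF_FALSE → pop False; jump. Stack: []
LOAD_CONST → push 1. Stack: [1]
LOAD_FAST u → push 20. Stack: [1, 20]
BINARY_OP % → 1 % 20 = 1. Stack: [1]
STORE_FAST s → s=1. Stack: []
LOAD_CONST → push 11. Stack: [11]
LOAD_FAST a → push -10. Stack: [11, -10]
BINARY_OP + → 11 + -10 = 1. Stack: [1]
STORE_FAST y → y=1. Stack: []
LOAD_FAST s → push 1. Stack: [1]
RETURN_VALUE → return 1.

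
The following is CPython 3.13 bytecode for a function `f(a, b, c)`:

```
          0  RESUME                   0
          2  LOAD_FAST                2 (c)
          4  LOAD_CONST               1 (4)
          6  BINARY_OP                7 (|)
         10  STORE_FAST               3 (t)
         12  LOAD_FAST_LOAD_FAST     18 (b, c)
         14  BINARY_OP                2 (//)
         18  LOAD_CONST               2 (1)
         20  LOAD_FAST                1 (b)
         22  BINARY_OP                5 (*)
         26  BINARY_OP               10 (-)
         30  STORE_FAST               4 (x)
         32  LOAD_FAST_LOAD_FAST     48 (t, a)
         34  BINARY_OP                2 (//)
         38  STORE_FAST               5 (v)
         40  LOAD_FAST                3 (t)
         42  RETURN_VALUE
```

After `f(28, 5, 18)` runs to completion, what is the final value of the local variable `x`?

LOAD_FAST c → push 18. Stack: [18]
LOAD_CONST → push 4. Stack: [18, 4]
BINARY_OP | → 18 | 4 = 22. Stack: [22]
STORE_FAST t → t=22. Stack: []
LOAD_FAST_LOAD_FAST b,c → push 5,18. Stack: [5, 18]
BINARY_OP // → 5 // 18 = 0. Stack: [0]
LOAD_CONST → push 1. Stack: [0, 1]
LOAD_FAST b → push 5. Stack: [0, 1, 5]
BINARY_OP * → 1 * 5 = 5. Stack: [0, 5]
BINARY_OP - → 0 - 5 = -5. Stack: [-5]
STORE_FAST x → x=-5. Stack: []
LOAD_FAST_LOAD_FAST t,a → push 22,28. Stack: [22, 28]
BINARY_OP // → 22 // 28 = 0. Stack: [0]
STORE_FAST v → v=0. Stack: []
LOAD_FAST t → push 22. Stack: [22]
RETURN_VALUE → return 22.

-5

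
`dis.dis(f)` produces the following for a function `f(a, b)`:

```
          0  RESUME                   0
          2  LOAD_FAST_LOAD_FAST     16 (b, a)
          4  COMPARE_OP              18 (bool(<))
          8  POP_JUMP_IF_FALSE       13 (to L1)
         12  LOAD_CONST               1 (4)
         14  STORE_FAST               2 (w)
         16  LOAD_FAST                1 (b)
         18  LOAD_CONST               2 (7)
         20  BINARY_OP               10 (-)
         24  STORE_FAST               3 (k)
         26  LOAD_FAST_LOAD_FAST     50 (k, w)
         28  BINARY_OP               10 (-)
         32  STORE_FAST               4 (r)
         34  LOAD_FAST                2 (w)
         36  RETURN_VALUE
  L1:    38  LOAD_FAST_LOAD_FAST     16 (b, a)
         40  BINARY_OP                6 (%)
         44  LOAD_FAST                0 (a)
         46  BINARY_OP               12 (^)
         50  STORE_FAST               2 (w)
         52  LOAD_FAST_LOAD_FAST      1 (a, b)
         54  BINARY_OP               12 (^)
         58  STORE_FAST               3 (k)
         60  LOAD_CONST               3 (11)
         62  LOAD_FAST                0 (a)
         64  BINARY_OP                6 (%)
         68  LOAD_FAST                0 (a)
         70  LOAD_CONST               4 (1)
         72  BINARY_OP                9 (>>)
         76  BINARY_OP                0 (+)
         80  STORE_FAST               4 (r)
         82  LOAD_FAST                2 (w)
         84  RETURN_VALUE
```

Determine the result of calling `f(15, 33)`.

12

LOAD_FAST_LOAD_FAST b,a → push 33,15. Stack: [33, 15]
COMPARE_OP bool(<) → 33 vs 15 = False. Stack: [False]
POP_JUMP_IF_FALSE → pop False; jump. Stack: []
LOAD_FAST_LOAD_FAST b,a → push 33,15. Stack: [33, 15]
BINARY_OP % → 33 % 15 = 3. Stack: [3]
LOAD_FAST a → push 15. Stack: [3, 15]
BINARY_OP ^ → 3 ^ 15 = 12. Stack: [12]
STORE_FAST w → w=12. Stack: []
LOAD_FAST_LOAD_FAST a,b → push 15,33. Stack: [15, 33]
BINARY_OP ^ → 15 ^ 33 = 46. Stack: [46]
STORE_FAST k → k=46. Stack: []
LOAD_CONST → push 11. Stack: [11]
LOAD_FAST a → push 15. Stack: [11, 15]
BINARY_OP % → 11 % 15 = 11. Stack: [11]
LOAD_FAST a → push 15. Stack: [11, 15]
LOAD_CONST → push 1. Stack: [11, 15, 1]
BINARY_OP >> → 15 >> 1 = 7. Stack: [11, 7]
BINARY_OP + → 11 + 7 = 18. Stack: [18]
STORE_FAST r → r=18. Stack: []
LOAD_FAST w → push 12. Stack: [12]
RETURN_VALUE → return 12.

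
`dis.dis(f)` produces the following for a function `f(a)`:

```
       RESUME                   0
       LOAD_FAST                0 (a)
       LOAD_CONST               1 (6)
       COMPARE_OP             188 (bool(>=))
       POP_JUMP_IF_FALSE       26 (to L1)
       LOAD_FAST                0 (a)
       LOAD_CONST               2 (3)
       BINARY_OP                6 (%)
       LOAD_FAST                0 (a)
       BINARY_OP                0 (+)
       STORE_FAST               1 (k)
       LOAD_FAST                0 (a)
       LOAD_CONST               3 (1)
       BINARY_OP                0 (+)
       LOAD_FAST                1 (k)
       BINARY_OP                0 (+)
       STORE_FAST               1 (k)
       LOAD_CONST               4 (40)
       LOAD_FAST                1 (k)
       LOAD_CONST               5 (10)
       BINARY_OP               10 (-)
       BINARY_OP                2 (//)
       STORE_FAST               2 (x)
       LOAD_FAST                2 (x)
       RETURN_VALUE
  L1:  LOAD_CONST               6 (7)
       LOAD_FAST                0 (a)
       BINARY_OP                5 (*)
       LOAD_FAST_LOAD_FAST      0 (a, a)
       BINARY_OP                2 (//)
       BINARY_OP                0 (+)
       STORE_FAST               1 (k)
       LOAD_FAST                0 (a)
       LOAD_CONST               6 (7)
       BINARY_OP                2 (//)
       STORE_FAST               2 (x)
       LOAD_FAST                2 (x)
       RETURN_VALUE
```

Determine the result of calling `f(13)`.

LOAD_FAST a → push 13. Stack: [13]
LOAD_CONST → push 6. Stack: [13, 6]
COMPARE_OP bool(>=) → 13 vs 6 = True. Stack: [True]
POP_JUMP_IF_FALSE → pop True; no jump. Stack: []
LOAD_FAST a → push 13. Stack: [13]
LOAD_CONST → push 3. Stack: [13, 3]
BINARY_OP % → 13 % 3 = 1. Stack: [1]
LOAD_FAST a → push 13. Stack: [1, 13]
BINARY_OP + → 1 + 13 = 14. Stack: [14]
STORE_FAST k → k=14. Stack: []
LOAD_FAST a → push 13. Stack: [13]
LOAD_CONST → push 1. Stack: [13, 1]
BINARY_OP + → 13 + 1 = 14. Stack: [14]
LOAD_FAST k → push 14. Stack: [14, 14]
BINARY_OP + → 14 + 14 = 28. Stack: [28]
STORE_FAST k → k=28. Stack: []
LOAD_CONST → push 40. Stack: [40]
LOAD_FAST k → push 28. Stack: [40, 28]
LOAD_CONST → push 10. Stack: [40, 28, 10]
BINARY_OP - → 28 - 10 = 18. Stack: [40, 18]
BINARY_OP // → 40 // 18 = 2. Stack: [2]
STORE_FAST x → x=2. Stack: []
LOAD_FAST x → push 2. Stack: [2]
RETURN_VALUE → return 2.

2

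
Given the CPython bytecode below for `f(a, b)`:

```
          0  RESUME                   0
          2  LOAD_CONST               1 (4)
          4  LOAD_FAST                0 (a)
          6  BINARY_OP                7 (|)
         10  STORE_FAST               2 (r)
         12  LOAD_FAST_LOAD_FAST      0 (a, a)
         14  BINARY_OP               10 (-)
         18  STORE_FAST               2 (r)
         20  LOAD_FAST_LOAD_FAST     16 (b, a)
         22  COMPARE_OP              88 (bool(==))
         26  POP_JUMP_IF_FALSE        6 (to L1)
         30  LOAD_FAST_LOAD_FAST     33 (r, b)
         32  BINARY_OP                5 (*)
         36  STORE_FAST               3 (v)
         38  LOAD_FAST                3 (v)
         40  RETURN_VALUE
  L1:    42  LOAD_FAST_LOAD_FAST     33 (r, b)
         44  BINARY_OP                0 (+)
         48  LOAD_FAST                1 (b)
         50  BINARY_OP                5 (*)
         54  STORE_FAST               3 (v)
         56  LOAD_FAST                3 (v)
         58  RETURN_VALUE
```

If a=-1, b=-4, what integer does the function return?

LOAD_CONST → push 4. Stack: [4]
LOAD_FAST a → push -1. Stack: [4, -1]
BINARY_OP | → 4 | -1 = -1. Stack: [-1]
STORE_FAST r → r=-1. Stack: []
LOAD_FAST_LOAD_FAST a,a → push -1,-1. Stack: [-1, -1]
BINARY_OP - → -1 - -1 = 0. Stack: [0]
STORE_FAST r → r=0. Stack: []
LOAD_FAST_LOAD_FAST b,a → push -4,-1. Stack: [-4, -1]
COMPARE_OP bool(==) → -4 vs -1 = False. Stack: [False]
POP_JUMP_IF_FALSE → pop False; jump. Stack: []
LOAD_FAST_LOAD_FAST r,b → push 0,-4. Stack: [0, -4]
BINARY_OP + → 0 + -4 = -4. Stack: [-4]
LOAD_FAST b → push -4. Stack: [-4, -4]
BINARY_OP * → -4 * -4 = 16. Stack: [16]
STORE_FAST v → v=16. Stack: []
LOAD_FAST v → push 16. Stack: [16]
RETURN_VALUE → return 16.

16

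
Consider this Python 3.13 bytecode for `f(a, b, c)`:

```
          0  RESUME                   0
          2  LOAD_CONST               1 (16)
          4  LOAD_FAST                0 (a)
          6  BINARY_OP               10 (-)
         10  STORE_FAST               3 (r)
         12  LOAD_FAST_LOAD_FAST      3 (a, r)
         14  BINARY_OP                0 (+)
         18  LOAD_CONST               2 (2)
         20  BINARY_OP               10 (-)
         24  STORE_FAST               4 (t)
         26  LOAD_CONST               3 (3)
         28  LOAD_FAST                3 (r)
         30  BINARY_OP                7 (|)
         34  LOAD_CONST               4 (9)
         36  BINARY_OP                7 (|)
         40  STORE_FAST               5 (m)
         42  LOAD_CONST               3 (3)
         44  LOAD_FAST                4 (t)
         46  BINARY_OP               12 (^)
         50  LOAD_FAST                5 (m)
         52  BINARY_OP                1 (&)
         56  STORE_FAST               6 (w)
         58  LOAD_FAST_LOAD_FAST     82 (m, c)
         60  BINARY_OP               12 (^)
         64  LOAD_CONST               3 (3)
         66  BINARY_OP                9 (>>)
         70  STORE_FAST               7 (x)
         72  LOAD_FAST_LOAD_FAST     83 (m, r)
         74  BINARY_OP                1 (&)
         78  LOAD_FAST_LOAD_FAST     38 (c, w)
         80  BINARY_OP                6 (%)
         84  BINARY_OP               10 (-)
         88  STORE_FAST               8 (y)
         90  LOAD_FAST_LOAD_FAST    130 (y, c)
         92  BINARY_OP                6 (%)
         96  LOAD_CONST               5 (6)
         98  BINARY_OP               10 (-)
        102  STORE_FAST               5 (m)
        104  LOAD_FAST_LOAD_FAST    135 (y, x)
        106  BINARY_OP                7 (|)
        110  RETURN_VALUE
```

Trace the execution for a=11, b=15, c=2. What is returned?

3

LOAD_CONST → push 16. Stack: [16]
LOAD_FAST a → push 11. Stack: [16, 11]
BINARY_OP - → 16 - 11 = 5. Stack: [5]
STORE_FAST r → r=5. Stack: []
LOAD_FAST_LOAD_FAST a,r → push 11,5. Stack: [11, 5]
BINARY_OP + → 11 + 5 = 16. Stack: [16]
LOAD_CONST → push 2. Stack: [16, 2]
BINARY_OP - → 16 - 2 = 14. Stack: [14]
STORE_FAST t → t=14. Stack: []
LOAD_CONST → push 3. Stack: [3]
LOAD_FAST r → push 5. Stack: [3, 5]
BINARY_OP | → 3 | 5 = 7. Stack: [7]
LOAD_CONST → push 9. Stack: [7, 9]
BINARY_OP | → 7 | 9 = 15. Stack: [15]
STORE_FAST m → m=15. Stack: []
LOAD_CONST → push 3. Stack: [3]
LOAD_FAST t → push 14. Stack: [3, 14]
BINARY_OP ^ → 3 ^ 14 = 13. Stack: [13]
LOAD_FAST m → push 15. Stack: [13, 15]
BINARY_OP & → 13 & 15 = 13. Stack: [13]
STORE_FAST w → w=13. Stack: []
LOAD_FAST_LOAD_FAST m,c → push 15,2. Stack: [15, 2]
BINARY_OP ^ → 15 ^ 2 = 13. Stack: [13]
LOAD_CONST → push 3. Stack: [13, 3]
BINARY_OP >> → 13 >> 3 = 1. Stack: [1]
STORE_FAST x → x=1. Stack: []
LOAD_FAST_LOAD_FAST m,r → push 15,5. Stack: [15, 5]
BINARY_OP & → 15 & 5 = 5. Stack: [5]
LOAD_FAST_LOAD_FAST c,w → push 2,13. Stack: [5, 2, 13]
BINARY_OP % → 2 % 13 = 2. Stack: [5, 2]
BINARY_OP - → 5 - 2 = 3. Stack: [3]
STORE_FAST y → y=3. Stack: []
LOAD_FAST_LOAD_FAST y,c → push 3,2. Stack: [3, 2]
BINARY_OP % → 3 % 2 = 1. Stack: [1]
LOAD_CONST → push 6. Stack: [1, 6]
BINARY_OP - → 1 - 6 = -5. Stack: [-5]
STORE_FAST m → m=-5. Stack: []
LOAD_FAST_LOAD_FAST y,x → push 3,1. Stack: [3, 1]
BINARY_OP | → 3 | 1 = 3. Stack: [3]
RETURN_VALUE → return 3.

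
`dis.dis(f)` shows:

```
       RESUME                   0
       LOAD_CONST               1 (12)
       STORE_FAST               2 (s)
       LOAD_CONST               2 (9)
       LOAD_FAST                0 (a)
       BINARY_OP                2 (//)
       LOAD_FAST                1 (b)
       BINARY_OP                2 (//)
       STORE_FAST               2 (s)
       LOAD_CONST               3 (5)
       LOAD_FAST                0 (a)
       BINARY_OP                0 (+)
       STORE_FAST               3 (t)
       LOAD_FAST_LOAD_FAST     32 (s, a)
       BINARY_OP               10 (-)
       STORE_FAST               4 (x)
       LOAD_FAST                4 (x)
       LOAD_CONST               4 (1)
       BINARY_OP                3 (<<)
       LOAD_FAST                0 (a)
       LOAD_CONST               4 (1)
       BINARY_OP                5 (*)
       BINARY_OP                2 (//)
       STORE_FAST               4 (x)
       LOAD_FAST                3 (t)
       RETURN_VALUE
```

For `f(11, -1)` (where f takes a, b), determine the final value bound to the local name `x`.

-2

LOAD_CONST → push 12. Stack: [12]
STORE_FAST s → s=12. Stack: []
LOAD_CONST → push 9. Stack: [9]
LOAD_FAST a → push 11. Stack: [9, 11]
BINARY_OP // → 9 // 11 = 0. Stack: [0]
LOAD_FAST b → push -1. Stack: [0, -1]
BINARY_OP // → 0 // -1 = 0. Stack: [0]
STORE_FAST s → s=0. Stack: []
LOAD_CONST → push 5. Stack: [5]
LOAD_FAST a → push 11. Stack: [5, 11]
BINARY_OP + → 5 + 11 = 16. Stack: [16]
STORE_FAST t → t=16. Stack: []
LOAD_FAST_LOAD_FAST s,a → push 0,11. Stack: [0, 11]
BINARY_OP - → 0 - 11 = -11. Stack: [-11]
STORE_FAST x → x=-11. Stack: []
LOAD_FAST x → push -11. Stack: [-11]
LOAD_CONST → push 1. Stack: [-11, 1]
BINARY_OP << → -11 << 1 = -22. Stack: [-22]
LOAD_FAST a → push 11. Stack: [-22, 11]
LOAD_CONST → push 1. Stack: [-22, 11, 1]
BINARY_OP * → 11 * 1 = 11. Stack: [-22, 11]
BINARY_OP // → -22 // 11 = -2. Stack: [-2]
STORE_FAST x → x=-2. Stack: []
LOAD_FAST t → push 16. Stack: [16]
RETURN_VALUE → return 16.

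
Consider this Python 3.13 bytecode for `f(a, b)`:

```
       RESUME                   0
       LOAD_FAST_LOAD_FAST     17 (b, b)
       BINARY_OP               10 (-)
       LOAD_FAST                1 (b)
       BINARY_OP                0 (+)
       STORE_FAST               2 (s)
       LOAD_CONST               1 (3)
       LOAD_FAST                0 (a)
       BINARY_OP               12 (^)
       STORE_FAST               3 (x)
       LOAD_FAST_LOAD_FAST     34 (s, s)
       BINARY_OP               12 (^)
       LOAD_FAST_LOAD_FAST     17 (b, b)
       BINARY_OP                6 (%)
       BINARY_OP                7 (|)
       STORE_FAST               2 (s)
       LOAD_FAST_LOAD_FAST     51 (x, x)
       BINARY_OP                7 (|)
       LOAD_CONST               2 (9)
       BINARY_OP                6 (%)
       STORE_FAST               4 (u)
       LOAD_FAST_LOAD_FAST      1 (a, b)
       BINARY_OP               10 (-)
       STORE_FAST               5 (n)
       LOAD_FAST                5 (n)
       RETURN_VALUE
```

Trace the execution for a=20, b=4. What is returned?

LOAD_FAST_LOAD_FAST b,b → push 4,4. Stack: [4, 4]
BINARY_OP - → 4 - 4 = 0. Stack: [0]
LOAD_FAST b → push 4. Stack: [0, 4]
BINARY_OP + → 0 + 4 = 4. Stack: [4]
STORE_FAST s → s=4. Stack: []
LOAD_CONST → push 3. Stack: [3]
LOAD_FAST a → push 20. Stack: [3, 20]
BINARY_OP ^ → 3 ^ 20 = 23. Stack: [23]
STORE_FAST x → x=23. Stack: []
LOAD_FAST_LOAD_FAST s,s → push 4,4. Stack: [4, 4]
BINARY_OP ^ → 4 ^ 4 = 0. Stack: [0]
LOAD_FAST_LOAD_FAST b,b → push 4,4. Stack: [0, 4, 4]
BINARY_OP % → 4 % 4 = 0. Stack: [0, 0]
BINARY_OP | → 0 | 0 = 0. Stack: [0]
STORE_FAST s → s=0. Stack: []
LOAD_FAST_LOAD_FAST x,x → push 23,23. Stack: [23, 23]
BINARY_OP | → 23 | 23 = 23. Stack: [23]
LOAD_CONST → push 9. Stack: [23, 9]
BINARY_OP % → 23 % 9 = 5. Stack: [5]
STORE_FAST u → u=5. Stack: []
LOAD_FAST_LOAD_FAST a,b → push 20,4. Stack: [20, 4]
BINARY_OP - → 20 - 4 = 16. Stack: [16]
STORE_FAST n → n=16. Stack: []
LOAD_FAST n → push 16. Stack: [16]
RETURN_VALUE → return 16.

16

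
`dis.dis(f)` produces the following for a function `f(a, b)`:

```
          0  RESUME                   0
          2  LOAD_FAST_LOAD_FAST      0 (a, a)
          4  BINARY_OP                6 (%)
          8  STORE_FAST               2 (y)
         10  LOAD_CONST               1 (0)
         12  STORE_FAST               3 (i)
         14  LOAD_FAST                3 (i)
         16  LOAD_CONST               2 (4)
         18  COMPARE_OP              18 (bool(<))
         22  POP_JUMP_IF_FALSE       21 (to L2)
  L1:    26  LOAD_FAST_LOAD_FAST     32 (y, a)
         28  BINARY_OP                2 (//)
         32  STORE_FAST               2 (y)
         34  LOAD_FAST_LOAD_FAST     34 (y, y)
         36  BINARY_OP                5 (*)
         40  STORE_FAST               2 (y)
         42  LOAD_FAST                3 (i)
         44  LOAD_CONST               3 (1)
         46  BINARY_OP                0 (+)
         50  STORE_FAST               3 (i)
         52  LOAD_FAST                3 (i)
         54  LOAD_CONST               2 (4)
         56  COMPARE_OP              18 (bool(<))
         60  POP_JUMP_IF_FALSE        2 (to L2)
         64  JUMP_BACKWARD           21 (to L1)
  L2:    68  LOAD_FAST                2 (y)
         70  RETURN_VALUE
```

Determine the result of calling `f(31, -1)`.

0

LOAD_FAST_LOAD_FAST a,a → push 31,31
BINARY_OP % → 31 % 31 = 0
STORE_FAST y → y=0
LOAD_CONST → push 0
STORE_FAST i → i=0
LOAD_FAST i → push 0
LOAD_CONST → push 4
COMPARE_OP bool(<) → 0 vs 4 = True
POP_JUMP_IF_FALSE → pop True; no jump
LOAD_FAST_LOAD_FAST y,a → push 0,31
BINARY_OP // → 0 // 31 = 0
STORE_FAST y → y=0
LOAD_FAST_LOAD_FAST y,y → push 0,0
BINARY_OP * → 0 * 0 = 0
STORE_FAST y → y=0
LOAD_FAST i → push 0
LOAD_CONST → push 1
BINARY_OP + → 0 + 1 = 1
STORE_FAST i → i=1
LOAD_FAST i → push 1
LOAD_CONST → push 4
COMPARE_OP bool(<) → 1 vs 4 = True
POP_JUMP_IF_FALSE → pop True; no jump
LOAD_FAST_LOAD_FAST y,a → push 0,31
BINARY_OP // → 0 // 31 = 0
STORE_FAST y → y=0
LOAD_FAST_LOAD_FAST y,y → push 0,0
BINARY_OP * → 0 * 0 = 0
STORE_FAST y → y=0
LOAD_FAST i → push 1
LOAD_CONST → push 1
BINARY_OP + → 1 + 1 = 2
STORE_FAST i → i=2
LOAD_FAST i → push 2
LOAD_CONST → push 4
COMPARE_OP bool(<) → 2 vs 4 = True
POP_JUMP_IF_FALSE → pop True; no jump
LOAD_FAST_LOAD_FAST y,a → push 0,31
BINARY_OP // → 0 // 31 = 0
STORE_FAST y → y=0
LOAD_FAST_LOAD_FAST y,y → push 0,0
BINARY_OP * → 0 * 0 = 0
STORE_FAST y → y=0
LOAD_FAST i → push 2
LOAD_CONST → push 1
BINARY_OP + → 2 + 1 = 3
STORE_FAST i → i=3
LOAD_FAST i → push 3
LOAD_CONST → push 4
COMPARE_OP bool(<) → 3 vs 4 = True
POP_JUMP_IF_FALSE → pop True; no jump
LOAD_FAST_LOAD_FAST y,a → push 0,31
BINARY_OP // → 0 // 31 = 0
STORE_FAST y → y=0
LOAD_FAST_LOAD_FAST y,y → push 0,0
BINARY_OP * → 0 * 0 = 0
STORE_FAST y → y=0
LOAD_FAST i → push 3
LOAD_CONST → push 1
BINARY_OP + → 3 + 1 = 4
STORE_FAST i → i=4
LOAD_FAST i → push 4
LOAD_CONST → push 4
COMPARE_OP bool(<) → 4 vs 4 = False
POP_JUMP_IF_FALSE → pop False; jump
LOAD_FAST y → push 0
RETURN_VALUE → return 0.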